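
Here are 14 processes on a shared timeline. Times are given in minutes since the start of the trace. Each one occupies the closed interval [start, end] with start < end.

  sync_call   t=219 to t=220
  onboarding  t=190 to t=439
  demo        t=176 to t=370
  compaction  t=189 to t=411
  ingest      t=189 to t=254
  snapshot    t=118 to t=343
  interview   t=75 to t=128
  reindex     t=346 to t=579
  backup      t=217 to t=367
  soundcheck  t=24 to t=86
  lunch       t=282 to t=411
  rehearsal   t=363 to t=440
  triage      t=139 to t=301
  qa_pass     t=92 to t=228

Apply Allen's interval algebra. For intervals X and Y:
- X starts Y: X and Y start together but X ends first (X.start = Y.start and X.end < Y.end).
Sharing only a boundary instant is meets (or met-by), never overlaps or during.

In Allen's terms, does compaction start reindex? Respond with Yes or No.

compaction = [t=189, t=411], reindex = [t=346, t=579].
Actual relation of compaction to reindex: overlaps.
Asked whether 'starts' holds → No.

No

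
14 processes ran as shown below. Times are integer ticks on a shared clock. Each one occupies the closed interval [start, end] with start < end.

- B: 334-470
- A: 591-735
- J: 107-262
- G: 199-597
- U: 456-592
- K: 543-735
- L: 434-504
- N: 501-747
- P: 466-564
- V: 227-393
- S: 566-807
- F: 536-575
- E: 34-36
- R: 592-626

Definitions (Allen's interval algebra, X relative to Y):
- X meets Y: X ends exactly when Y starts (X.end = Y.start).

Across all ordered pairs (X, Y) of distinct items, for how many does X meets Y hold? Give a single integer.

1

Checking all 182 ordered pairs for relation 'meets'; matching pairs in alphabetical order:
(U, R): U meets R ✓
Count: 1.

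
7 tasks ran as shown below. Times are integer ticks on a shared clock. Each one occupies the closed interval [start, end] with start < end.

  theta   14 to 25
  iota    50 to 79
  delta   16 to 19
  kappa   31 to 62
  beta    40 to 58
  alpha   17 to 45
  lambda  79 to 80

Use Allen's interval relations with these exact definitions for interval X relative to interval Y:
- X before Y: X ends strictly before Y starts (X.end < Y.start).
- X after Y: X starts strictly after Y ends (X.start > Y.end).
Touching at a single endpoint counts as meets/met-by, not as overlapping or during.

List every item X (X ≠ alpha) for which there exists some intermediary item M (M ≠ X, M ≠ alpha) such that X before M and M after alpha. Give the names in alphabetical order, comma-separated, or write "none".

beta, delta, kappa, theta

Target alpha = [17, 45].
Intermediaries M with M after alpha: iota, lambda.
Via iota — items with X before iota: delta, theta.
Via lambda — items with X before lambda: beta, delta, kappa, theta.
Union: beta, delta, kappa, theta.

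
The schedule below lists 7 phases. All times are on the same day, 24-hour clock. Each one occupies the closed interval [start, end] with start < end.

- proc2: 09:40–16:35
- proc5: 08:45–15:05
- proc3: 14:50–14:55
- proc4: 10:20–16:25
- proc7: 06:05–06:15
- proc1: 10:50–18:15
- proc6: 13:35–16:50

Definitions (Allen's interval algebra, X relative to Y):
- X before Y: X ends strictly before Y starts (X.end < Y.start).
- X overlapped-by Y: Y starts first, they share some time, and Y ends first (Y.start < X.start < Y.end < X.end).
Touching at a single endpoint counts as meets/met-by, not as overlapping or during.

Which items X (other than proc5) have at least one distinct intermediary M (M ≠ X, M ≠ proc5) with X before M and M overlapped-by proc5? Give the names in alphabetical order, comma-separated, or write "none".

proc7

Target proc5 = [08:45, 15:05].
Intermediaries M with M overlapped-by proc5: proc1, proc2, proc4, proc6.
Via proc1 — items with X before proc1: proc7.
Via proc2 — items with X before proc2: proc7.
Via proc4 — items with X before proc4: proc7.
Via proc6 — items with X before proc6: proc7.
Union: proc7.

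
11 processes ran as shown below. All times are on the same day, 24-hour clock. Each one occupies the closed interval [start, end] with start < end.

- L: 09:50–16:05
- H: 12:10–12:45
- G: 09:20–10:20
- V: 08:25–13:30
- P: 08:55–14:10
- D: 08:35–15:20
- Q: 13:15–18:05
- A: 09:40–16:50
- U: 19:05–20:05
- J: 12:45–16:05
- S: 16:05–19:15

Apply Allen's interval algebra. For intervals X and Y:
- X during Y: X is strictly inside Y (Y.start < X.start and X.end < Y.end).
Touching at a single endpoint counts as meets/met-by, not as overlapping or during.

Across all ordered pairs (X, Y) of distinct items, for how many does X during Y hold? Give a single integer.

11

Checking all 110 ordered pairs for relation 'during'; matching pairs in alphabetical order:
(G, D): G during D ✓
(G, P): G during P ✓
(G, V): G during V ✓
(H, A): H during A ✓
(H, D): H during D ✓
(H, L): H during L ✓
(H, P): H during P ✓
(H, V): H during V ✓
(J, A): J during A ✓
(L, A): L during A ✓
(P, D): P during D ✓
Count: 11.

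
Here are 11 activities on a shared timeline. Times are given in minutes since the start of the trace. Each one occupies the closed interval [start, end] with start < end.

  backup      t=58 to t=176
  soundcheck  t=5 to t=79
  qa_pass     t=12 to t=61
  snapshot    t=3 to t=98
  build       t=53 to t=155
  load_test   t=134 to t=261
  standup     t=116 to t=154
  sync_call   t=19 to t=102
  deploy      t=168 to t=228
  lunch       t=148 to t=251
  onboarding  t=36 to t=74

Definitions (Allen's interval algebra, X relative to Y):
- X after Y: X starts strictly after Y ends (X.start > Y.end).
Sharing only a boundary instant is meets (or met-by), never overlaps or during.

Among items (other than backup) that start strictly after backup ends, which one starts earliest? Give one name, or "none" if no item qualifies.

Target backup = [t=58, t=176].
build [t=53, t=155] → overlaps → excluded.
deploy [t=168, t=228] → overlapped-by → excluded.
load_test [t=134, t=261] → overlapped-by → excluded.
lunch [t=148, t=251] → overlapped-by → excluded.
onboarding [t=36, t=74] → overlaps → excluded.
qa_pass [t=12, t=61] → overlaps → excluded.
snapshot [t=3, t=98] → overlaps → excluded.
soundcheck [t=5, t=79] → overlaps → excluded.
standup [t=116, t=154] → during → excluded.
sync_call [t=19, t=102] → overlaps → excluded.
No candidates → none.

none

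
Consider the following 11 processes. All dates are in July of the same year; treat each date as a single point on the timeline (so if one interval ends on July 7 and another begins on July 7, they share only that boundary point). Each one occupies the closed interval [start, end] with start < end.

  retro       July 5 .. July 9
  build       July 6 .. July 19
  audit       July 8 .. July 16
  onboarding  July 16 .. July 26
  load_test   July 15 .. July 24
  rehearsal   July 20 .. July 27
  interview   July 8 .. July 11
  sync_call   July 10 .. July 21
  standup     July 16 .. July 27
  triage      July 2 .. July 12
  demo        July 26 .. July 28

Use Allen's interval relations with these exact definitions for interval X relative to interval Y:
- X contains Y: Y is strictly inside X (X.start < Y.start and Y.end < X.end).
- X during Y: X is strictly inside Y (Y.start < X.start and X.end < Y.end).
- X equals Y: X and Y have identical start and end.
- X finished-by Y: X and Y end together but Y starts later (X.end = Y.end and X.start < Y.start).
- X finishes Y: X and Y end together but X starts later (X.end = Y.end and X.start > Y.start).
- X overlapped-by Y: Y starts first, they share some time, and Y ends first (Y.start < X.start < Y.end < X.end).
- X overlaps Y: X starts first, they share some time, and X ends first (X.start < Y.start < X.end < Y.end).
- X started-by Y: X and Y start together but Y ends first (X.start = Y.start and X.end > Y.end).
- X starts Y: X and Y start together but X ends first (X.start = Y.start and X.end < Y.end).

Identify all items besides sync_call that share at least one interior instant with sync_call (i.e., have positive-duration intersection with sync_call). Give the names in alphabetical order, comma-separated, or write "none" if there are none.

audit, build, interview, load_test, onboarding, rehearsal, standup, triage

Target sync_call = [July 10, July 21].
audit [July 8, July 16] → overlaps → yes.
build [July 6, July 19] → overlaps → yes.
demo [July 26, July 28] → after → no.
interview [July 8, July 11] → overlaps → yes.
load_test [July 15, July 24] → overlapped-by → yes.
onboarding [July 16, July 26] → overlapped-by → yes.
rehearsal [July 20, July 27] → overlapped-by → yes.
retro [July 5, July 9] → before → no.
standup [July 16, July 27] → overlapped-by → yes.
triage [July 2, July 12] → overlaps → yes.
Result: audit, build, interview, load_test, onboarding, rehearsal, standup, triage.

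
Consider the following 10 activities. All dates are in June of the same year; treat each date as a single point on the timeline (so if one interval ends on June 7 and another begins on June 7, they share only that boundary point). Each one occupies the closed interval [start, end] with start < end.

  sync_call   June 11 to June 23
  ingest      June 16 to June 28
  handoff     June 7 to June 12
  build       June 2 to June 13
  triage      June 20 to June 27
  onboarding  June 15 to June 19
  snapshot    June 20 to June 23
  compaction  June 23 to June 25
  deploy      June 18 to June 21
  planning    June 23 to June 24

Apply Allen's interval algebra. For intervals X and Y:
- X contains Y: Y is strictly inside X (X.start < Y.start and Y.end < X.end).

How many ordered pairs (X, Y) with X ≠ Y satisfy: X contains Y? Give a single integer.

Checking all 90 ordered pairs for relation 'contains'; matching pairs in alphabetical order:
(build, handoff): build contains handoff ✓
(ingest, compaction): ingest contains compaction ✓
(ingest, deploy): ingest contains deploy ✓
(ingest, planning): ingest contains planning ✓
(ingest, snapshot): ingest contains snapshot ✓
(ingest, triage): ingest contains triage ✓
(sync_call, deploy): sync_call contains deploy ✓
(sync_call, onboarding): sync_call contains onboarding ✓
(triage, compaction): triage contains compaction ✓
(triage, planning): triage contains planning ✓
Count: 10.

10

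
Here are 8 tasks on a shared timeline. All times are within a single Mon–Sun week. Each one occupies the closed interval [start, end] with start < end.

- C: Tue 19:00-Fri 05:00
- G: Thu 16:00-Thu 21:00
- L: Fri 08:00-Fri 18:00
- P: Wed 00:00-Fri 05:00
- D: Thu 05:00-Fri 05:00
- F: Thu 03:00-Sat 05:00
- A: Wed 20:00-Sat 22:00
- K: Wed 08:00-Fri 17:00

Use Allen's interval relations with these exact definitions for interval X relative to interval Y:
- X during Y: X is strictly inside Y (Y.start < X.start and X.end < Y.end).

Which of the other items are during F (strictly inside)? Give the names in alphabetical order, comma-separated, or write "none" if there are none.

Target F = [Thu 03:00, Sat 05:00].
A [Wed 20:00, Sat 22:00] → contains → no.
C [Tue 19:00, Fri 05:00] → overlaps → no.
D [Thu 05:00, Fri 05:00] → during → yes.
G [Thu 16:00, Thu 21:00] → during → yes.
K [Wed 08:00, Fri 17:00] → overlaps → no.
L [Fri 08:00, Fri 18:00] → during → yes.
P [Wed 00:00, Fri 05:00] → overlaps → no.
Result: D, G, L.

D, G, L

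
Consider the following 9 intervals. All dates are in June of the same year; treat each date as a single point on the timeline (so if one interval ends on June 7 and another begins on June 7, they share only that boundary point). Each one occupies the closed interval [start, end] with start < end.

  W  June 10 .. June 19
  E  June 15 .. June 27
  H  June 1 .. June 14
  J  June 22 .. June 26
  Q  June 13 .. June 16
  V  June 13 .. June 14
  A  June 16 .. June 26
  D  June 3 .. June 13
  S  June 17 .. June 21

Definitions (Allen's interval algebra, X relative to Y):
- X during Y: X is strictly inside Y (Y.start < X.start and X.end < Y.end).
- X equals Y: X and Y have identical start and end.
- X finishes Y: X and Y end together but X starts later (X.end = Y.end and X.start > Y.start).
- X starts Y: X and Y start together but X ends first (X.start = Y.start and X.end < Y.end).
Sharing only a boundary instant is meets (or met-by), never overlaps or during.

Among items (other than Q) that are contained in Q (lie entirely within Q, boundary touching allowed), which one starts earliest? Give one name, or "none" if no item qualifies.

Target Q = [June 13, June 16].
A [June 16, June 26] → met-by → excluded.
D [June 3, June 13] → meets → excluded.
E [June 15, June 27] → overlapped-by → excluded.
H [June 1, June 14] → overlaps → excluded.
J [June 22, June 26] → after → excluded.
S [June 17, June 21] → after → excluded.
V [June 13, June 14] → starts → candidate.
W [June 10, June 19] → contains → excluded.
Among candidates, earliest start is June 13 → V.

V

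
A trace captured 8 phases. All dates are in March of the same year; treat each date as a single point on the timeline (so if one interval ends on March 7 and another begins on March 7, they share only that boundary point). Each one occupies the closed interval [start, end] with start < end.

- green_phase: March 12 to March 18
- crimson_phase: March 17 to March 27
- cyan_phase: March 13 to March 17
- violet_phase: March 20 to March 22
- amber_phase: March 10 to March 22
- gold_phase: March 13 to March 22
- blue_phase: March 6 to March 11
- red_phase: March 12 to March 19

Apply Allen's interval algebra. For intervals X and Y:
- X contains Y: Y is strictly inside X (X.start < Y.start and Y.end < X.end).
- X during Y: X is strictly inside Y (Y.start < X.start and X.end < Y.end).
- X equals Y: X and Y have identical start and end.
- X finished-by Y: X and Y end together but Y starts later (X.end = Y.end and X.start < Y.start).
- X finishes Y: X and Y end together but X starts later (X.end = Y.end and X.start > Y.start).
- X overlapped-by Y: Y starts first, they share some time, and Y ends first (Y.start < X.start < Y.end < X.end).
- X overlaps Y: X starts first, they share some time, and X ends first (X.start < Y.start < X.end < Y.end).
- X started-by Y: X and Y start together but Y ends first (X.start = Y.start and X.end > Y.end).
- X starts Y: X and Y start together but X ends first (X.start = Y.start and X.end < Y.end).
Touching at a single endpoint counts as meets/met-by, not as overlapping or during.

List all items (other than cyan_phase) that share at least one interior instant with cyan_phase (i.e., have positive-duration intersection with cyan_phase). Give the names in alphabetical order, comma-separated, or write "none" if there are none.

amber_phase, gold_phase, green_phase, red_phase

Target cyan_phase = [March 13, March 17].
amber_phase [March 10, March 22] → contains → yes.
blue_phase [March 6, March 11] → before → no.
crimson_phase [March 17, March 27] → met-by → no.
gold_phase [March 13, March 22] → started-by → yes.
green_phase [March 12, March 18] → contains → yes.
red_phase [March 12, March 19] → contains → yes.
violet_phase [March 20, March 22] → after → no.
Result: amber_phase, gold_phase, green_phase, red_phase.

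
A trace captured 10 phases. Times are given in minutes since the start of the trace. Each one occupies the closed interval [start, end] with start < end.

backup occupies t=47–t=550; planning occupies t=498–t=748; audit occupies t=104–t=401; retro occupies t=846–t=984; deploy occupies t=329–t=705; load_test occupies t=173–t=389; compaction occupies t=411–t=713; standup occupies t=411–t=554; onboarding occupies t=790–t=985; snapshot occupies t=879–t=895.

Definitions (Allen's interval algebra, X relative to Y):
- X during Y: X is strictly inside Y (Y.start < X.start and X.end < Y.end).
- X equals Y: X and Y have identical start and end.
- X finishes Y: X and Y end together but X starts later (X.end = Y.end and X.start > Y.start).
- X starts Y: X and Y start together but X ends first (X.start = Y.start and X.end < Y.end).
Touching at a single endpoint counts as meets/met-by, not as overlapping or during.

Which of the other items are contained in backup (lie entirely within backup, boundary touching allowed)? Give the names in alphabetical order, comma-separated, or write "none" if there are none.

audit, load_test

Target backup = [t=47, t=550].
audit [t=104, t=401] → during → yes.
compaction [t=411, t=713] → overlapped-by → no.
deploy [t=329, t=705] → overlapped-by → no.
load_test [t=173, t=389] → during → yes.
onboarding [t=790, t=985] → after → no.
planning [t=498, t=748] → overlapped-by → no.
retro [t=846, t=984] → after → no.
snapshot [t=879, t=895] → after → no.
standup [t=411, t=554] → overlapped-by → no.
Result: audit, load_test.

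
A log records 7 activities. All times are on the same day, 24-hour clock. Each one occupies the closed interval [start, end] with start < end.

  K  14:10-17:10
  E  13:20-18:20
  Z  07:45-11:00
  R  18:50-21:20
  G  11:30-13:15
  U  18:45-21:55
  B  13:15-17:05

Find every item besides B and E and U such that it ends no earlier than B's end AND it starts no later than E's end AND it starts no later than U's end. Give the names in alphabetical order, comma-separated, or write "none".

K

Conditions: its end is no earlier than B's end (X.end >= 17:05) AND its start is no later than E's end (X.start <= 18:20) AND its start is no later than U's end (X.start <= 21:55).
G: end 13:15 >= 17:05? ✗; start 11:30 <= 18:20? ✓; start 11:30 <= 21:55? ✓ → no.
K: end 17:10 >= 17:05? ✓; start 14:10 <= 18:20? ✓; start 14:10 <= 21:55? ✓ → yes.
R: end 21:20 >= 17:05? ✓; start 18:50 <= 18:20? ✗; start 18:50 <= 21:55? ✓ → no.
Z: end 11:00 >= 17:05? ✗; start 07:45 <= 18:20? ✓; start 07:45 <= 21:55? ✓ → no.
Result: K.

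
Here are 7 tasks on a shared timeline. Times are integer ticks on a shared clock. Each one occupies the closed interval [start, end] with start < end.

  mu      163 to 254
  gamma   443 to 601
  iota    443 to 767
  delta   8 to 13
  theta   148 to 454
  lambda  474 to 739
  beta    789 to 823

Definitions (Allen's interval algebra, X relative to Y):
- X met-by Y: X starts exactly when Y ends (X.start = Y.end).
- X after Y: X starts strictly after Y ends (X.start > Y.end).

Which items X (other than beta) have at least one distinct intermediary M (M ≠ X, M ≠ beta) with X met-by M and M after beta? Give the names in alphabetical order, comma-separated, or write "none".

none

Target beta = [789, 823].
Intermediaries M with M after beta: none.
Union: none.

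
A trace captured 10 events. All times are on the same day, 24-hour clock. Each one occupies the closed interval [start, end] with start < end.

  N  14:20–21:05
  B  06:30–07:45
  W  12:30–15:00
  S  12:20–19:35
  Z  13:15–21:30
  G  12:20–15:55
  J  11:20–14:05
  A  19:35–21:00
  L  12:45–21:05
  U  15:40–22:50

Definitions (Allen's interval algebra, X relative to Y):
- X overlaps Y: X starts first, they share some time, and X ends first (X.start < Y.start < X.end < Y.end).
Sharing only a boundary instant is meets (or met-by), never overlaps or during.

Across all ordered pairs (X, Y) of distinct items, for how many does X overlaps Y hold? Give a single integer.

Checking all 90 ordered pairs for relation 'overlaps'; matching pairs in alphabetical order:
(G, L): G overlaps L ✓
(G, N): G overlaps N ✓
(G, U): G overlaps U ✓
(G, Z): G overlaps Z ✓
(J, G): J overlaps G ✓
(J, L): J overlaps L ✓
(J, S): J overlaps S ✓
(J, W): J overlaps W ✓
(J, Z): J overlaps Z ✓
(L, U): L overlaps U ✓
(L, Z): L overlaps Z ✓
(N, U): N overlaps U ✓
(S, L): S overlaps L ✓
(S, N): S overlaps N ✓
(S, U): S overlaps U ✓
(S, Z): S overlaps Z ✓
(W, L): W overlaps L ✓
(W, N): W overlaps N ✓
(W, Z): W overlaps Z ✓
(Z, U): Z overlaps U ✓
Count: 20.

20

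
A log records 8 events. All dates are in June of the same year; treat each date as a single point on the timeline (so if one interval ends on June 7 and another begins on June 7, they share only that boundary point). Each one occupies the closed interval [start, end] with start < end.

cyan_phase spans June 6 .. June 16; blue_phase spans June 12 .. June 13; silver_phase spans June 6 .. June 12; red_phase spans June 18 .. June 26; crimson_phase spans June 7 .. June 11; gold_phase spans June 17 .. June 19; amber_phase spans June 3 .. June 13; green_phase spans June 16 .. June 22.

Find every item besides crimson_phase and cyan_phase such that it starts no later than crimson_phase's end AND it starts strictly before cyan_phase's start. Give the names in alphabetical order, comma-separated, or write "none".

Conditions: its start is no later than crimson_phase's end (X.start <= June 11) AND its start is strictly before cyan_phase's start (X.start < June 6).
amber_phase: start June 3 <= June 11? ✓; start June 3 < June 6? ✓ → yes.
blue_phase: start June 12 <= June 11? ✗; start June 12 < June 6? ✗ → no.
gold_phase: start June 17 <= June 11? ✗; start June 17 < June 6? ✗ → no.
green_phase: start June 16 <= June 11? ✗; start June 16 < June 6? ✗ → no.
red_phase: start June 18 <= June 11? ✗; start June 18 < June 6? ✗ → no.
silver_phase: start June 6 <= June 11? ✓; start June 6 < June 6? ✗ → no.
Result: amber_phase.

amber_phase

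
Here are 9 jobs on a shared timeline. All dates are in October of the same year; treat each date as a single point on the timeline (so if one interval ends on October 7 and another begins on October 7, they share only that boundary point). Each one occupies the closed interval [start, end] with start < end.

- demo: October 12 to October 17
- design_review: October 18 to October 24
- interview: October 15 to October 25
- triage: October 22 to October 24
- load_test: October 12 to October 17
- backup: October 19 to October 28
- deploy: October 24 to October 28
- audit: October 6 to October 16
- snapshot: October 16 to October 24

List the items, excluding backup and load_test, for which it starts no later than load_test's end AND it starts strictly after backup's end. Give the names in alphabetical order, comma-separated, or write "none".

none

Conditions: its start is no later than load_test's end (X.start <= October 17) AND its start is strictly after backup's end (X.start > October 28).
audit: start October 6 <= October 17? ✓; start October 6 > October 28? ✗ → no.
demo: start October 12 <= October 17? ✓; start October 12 > October 28? ✗ → no.
deploy: start October 24 <= October 17? ✗; start October 24 > October 28? ✗ → no.
design_review: start October 18 <= October 17? ✗; start October 18 > October 28? ✗ → no.
interview: start October 15 <= October 17? ✓; start October 15 > October 28? ✗ → no.
snapshot: start October 16 <= October 17? ✓; start October 16 > October 28? ✗ → no.
triage: start October 22 <= October 17? ✗; start October 22 > October 28? ✗ → no.
Result: none.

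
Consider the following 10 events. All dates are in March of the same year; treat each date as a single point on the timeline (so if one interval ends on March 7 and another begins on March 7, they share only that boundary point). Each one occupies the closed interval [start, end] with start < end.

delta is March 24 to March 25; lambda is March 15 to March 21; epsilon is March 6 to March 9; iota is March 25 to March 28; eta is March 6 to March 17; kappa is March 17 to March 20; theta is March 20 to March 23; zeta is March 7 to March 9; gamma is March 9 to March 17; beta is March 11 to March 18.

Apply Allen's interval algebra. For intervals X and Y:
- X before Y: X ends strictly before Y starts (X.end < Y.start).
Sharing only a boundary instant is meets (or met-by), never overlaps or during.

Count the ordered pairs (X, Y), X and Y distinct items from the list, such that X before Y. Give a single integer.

Checking all 90 ordered pairs for relation 'before'; matching pairs in alphabetical order:
(beta, delta): beta before delta ✓
(beta, iota): beta before iota ✓
(beta, theta): beta before theta ✓
(epsilon, beta): epsilon before beta ✓
(epsilon, delta): epsilon before delta ✓
(epsilon, iota): epsilon before iota ✓
(epsilon, kappa): epsilon before kappa ✓
(epsilon, lambda): epsilon before lambda ✓
(epsilon, theta): epsilon before theta ✓
(eta, delta): eta before delta ✓
(eta, iota): eta before iota ✓
(eta, theta): eta before theta ✓
(gamma, delta): gamma before delta ✓
(gamma, iota): gamma before iota ✓
(gamma, theta): gamma before theta ✓
(kappa, delta): kappa before delta ✓
(kappa, iota): kappa before iota ✓
(lambda, delta): lambda before delta ✓
(lambda, iota): lambda before iota ✓
(theta, delta): theta before delta ✓
(theta, iota): theta before iota ✓
(zeta, beta): zeta before beta ✓
(zeta, delta): zeta before delta ✓
(zeta, iota): zeta before iota ✓
... plus 3 further pairs not listed.
Count: 27.

27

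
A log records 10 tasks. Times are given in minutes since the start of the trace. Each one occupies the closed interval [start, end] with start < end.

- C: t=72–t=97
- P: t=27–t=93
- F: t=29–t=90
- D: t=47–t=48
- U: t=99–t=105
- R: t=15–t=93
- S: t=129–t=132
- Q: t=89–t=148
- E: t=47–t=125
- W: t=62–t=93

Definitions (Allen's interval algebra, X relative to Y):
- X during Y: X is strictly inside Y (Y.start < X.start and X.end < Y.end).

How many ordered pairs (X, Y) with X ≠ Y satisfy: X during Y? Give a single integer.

Checking all 90 ordered pairs for relation 'during'; matching pairs in alphabetical order:
(C, E): C during E ✓
(D, F): D during F ✓
(D, P): D during P ✓
(D, R): D during R ✓
(F, P): F during P ✓
(F, R): F during R ✓
(S, Q): S during Q ✓
(U, E): U during E ✓
(U, Q): U during Q ✓
(W, E): W during E ✓
Count: 10.

10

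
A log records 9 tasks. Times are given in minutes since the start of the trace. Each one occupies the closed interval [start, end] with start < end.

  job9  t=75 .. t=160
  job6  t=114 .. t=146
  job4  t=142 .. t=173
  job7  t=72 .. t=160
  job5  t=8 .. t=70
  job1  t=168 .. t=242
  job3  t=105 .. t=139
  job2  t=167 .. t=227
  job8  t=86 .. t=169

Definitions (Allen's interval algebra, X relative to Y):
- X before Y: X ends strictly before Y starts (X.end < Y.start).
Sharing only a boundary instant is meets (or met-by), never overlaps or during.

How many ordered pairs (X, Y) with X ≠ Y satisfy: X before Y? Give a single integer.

Checking all 72 ordered pairs for relation 'before'; matching pairs in alphabetical order:
(job3, job1): job3 before job1 ✓
(job3, job2): job3 before job2 ✓
(job3, job4): job3 before job4 ✓
(job5, job1): job5 before job1 ✓
(job5, job2): job5 before job2 ✓
(job5, job3): job5 before job3 ✓
(job5, job4): job5 before job4 ✓
(job5, job6): job5 before job6 ✓
(job5, job7): job5 before job7 ✓
(job5, job8): job5 before job8 ✓
(job5, job9): job5 before job9 ✓
(job6, job1): job6 before job1 ✓
(job6, job2): job6 before job2 ✓
(job7, job1): job7 before job1 ✓
(job7, job2): job7 before job2 ✓
(job9, job1): job9 before job1 ✓
(job9, job2): job9 before job2 ✓
Count: 17.

17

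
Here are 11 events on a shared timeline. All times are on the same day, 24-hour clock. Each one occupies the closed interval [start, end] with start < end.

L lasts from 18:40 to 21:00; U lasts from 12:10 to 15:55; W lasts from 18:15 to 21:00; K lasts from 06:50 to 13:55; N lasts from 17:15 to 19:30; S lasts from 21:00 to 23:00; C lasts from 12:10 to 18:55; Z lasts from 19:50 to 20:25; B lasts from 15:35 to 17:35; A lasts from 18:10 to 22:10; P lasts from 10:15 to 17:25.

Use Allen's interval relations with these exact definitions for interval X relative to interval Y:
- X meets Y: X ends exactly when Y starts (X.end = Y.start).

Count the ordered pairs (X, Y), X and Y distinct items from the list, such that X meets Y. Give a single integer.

Checking all 110 ordered pairs for relation 'meets'; matching pairs in alphabetical order:
(L, S): L meets S ✓
(W, S): W meets S ✓
Count: 2.

2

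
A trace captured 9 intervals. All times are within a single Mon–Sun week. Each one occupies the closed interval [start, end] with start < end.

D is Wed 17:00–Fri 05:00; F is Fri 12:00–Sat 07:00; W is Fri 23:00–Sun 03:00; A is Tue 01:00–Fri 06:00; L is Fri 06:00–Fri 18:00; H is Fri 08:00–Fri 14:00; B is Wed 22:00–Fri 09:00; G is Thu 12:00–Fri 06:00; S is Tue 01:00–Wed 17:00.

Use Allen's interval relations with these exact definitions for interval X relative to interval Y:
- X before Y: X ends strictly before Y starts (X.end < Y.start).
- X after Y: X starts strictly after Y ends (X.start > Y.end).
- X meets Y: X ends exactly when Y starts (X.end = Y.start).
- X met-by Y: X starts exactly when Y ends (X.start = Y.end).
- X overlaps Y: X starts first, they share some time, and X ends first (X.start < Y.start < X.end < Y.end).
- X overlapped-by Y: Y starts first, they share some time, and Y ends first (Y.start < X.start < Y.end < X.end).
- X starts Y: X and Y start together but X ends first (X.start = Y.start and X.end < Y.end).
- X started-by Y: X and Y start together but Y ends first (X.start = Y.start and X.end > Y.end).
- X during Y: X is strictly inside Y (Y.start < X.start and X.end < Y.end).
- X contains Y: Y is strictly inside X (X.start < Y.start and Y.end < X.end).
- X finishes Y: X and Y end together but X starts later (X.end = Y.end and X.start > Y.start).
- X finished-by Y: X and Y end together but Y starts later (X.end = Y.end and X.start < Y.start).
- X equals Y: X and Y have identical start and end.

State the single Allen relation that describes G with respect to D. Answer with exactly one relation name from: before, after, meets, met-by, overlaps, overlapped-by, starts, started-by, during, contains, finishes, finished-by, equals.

overlapped-by

G = [Thu 12:00, Fri 06:00]; D = [Wed 17:00, Fri 05:00].
Compare endpoints: G.start > D.start, G.start < D.end, G.end > D.start, G.end > D.end.
That pattern is 'overlapped-by'.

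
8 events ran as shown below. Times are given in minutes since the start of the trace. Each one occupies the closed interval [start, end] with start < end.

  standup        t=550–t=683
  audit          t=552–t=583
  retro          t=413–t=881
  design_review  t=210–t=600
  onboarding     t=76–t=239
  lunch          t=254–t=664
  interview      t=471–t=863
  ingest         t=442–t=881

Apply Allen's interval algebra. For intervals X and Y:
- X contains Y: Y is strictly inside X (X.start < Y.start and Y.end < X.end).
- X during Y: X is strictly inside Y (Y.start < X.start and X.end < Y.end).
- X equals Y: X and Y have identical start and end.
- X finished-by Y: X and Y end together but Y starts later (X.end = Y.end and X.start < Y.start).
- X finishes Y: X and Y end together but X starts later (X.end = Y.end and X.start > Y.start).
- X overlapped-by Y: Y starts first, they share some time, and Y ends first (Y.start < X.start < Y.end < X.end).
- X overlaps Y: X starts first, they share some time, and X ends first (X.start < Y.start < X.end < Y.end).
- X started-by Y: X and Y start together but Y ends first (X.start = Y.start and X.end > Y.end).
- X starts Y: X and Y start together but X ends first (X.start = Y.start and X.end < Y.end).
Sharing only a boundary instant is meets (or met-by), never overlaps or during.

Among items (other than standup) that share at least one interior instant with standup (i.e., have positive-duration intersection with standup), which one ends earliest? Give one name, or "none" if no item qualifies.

Target standup = [t=550, t=683].
audit [t=552, t=583] → during → candidate.
design_review [t=210, t=600] → overlaps → candidate.
ingest [t=442, t=881] → contains → candidate.
interview [t=471, t=863] → contains → candidate.
lunch [t=254, t=664] → overlaps → candidate.
onboarding [t=76, t=239] → before → excluded.
retro [t=413, t=881] → contains → candidate.
Among candidates, earliest end is t=583 → audit.

audit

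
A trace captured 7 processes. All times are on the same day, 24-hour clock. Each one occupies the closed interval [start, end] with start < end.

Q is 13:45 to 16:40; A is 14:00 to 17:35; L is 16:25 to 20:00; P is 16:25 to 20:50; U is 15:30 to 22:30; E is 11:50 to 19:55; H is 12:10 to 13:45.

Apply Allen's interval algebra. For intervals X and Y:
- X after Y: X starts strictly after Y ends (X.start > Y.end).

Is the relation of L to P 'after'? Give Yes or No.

L = [16:25, 20:00], P = [16:25, 20:50].
Actual relation of L to P: starts.
Asked whether 'after' holds → No.

No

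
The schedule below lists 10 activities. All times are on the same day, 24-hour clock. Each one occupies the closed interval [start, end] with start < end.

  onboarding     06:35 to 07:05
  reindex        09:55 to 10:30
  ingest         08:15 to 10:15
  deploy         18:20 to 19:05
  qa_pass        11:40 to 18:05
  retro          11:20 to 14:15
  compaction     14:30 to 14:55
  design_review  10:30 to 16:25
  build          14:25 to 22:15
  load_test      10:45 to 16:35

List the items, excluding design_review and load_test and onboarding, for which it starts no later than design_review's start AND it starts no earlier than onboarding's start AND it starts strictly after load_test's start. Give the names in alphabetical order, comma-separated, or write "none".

none

Conditions: its start is no later than design_review's start (X.start <= 10:30) AND its start is no earlier than onboarding's start (X.start >= 06:35) AND its start is strictly after load_test's start (X.start > 10:45).
build: start 14:25 <= 10:30? ✗; start 14:25 >= 06:35? ✓; start 14:25 > 10:45? ✓ → no.
compaction: start 14:30 <= 10:30? ✗; start 14:30 >= 06:35? ✓; start 14:30 > 10:45? ✓ → no.
deploy: start 18:20 <= 10:30? ✗; start 18:20 >= 06:35? ✓; start 18:20 > 10:45? ✓ → no.
ingest: start 08:15 <= 10:30? ✓; start 08:15 >= 06:35? ✓; start 08:15 > 10:45? ✗ → no.
qa_pass: start 11:40 <= 10:30? ✗; start 11:40 >= 06:35? ✓; start 11:40 > 10:45? ✓ → no.
reindex: start 09:55 <= 10:30? ✓; start 09:55 >= 06:35? ✓; start 09:55 > 10:45? ✗ → no.
retro: start 11:20 <= 10:30? ✗; start 11:20 >= 06:35? ✓; start 11:20 > 10:45? ✓ → no.
Result: none.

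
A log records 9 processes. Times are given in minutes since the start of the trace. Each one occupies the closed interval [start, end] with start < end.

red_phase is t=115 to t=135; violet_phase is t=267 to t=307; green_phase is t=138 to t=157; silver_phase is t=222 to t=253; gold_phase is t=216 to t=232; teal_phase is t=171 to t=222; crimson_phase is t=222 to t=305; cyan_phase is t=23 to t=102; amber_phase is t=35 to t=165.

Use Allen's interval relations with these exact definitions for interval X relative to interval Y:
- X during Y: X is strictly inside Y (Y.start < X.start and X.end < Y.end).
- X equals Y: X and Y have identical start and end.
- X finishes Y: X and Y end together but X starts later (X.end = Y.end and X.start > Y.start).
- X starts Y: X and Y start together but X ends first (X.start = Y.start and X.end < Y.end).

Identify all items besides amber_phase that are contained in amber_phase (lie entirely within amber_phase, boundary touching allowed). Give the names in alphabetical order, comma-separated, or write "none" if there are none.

Target amber_phase = [t=35, t=165].
crimson_phase [t=222, t=305] → after → no.
cyan_phase [t=23, t=102] → overlaps → no.
gold_phase [t=216, t=232] → after → no.
green_phase [t=138, t=157] → during → yes.
red_phase [t=115, t=135] → during → yes.
silver_phase [t=222, t=253] → after → no.
teal_phase [t=171, t=222] → after → no.
violet_phase [t=267, t=307] → after → no.
Result: green_phase, red_phase.

green_phase, red_phase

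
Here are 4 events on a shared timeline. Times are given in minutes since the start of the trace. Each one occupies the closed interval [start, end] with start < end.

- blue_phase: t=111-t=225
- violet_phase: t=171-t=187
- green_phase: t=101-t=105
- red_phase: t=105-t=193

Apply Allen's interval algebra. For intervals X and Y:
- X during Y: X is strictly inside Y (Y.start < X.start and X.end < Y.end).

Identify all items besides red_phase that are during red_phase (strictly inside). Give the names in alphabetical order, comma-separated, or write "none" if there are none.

violet_phase

Target red_phase = [t=105, t=193].
blue_phase [t=111, t=225] → overlapped-by → no.
green_phase [t=101, t=105] → meets → no.
violet_phase [t=171, t=187] → during → yes.
Result: violet_phase.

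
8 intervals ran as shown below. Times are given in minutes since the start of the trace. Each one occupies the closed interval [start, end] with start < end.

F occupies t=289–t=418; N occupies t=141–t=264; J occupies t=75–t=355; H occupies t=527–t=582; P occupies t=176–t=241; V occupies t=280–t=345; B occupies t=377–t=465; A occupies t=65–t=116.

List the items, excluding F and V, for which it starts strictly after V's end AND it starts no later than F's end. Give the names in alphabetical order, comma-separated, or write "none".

Conditions: its start is strictly after V's end (X.start > t=345) AND its start is no later than F's end (X.start <= t=418).
A: start t=65 > t=345? ✗; start t=65 <= t=418? ✓ → no.
B: start t=377 > t=345? ✓; start t=377 <= t=418? ✓ → yes.
H: start t=527 > t=345? ✓; start t=527 <= t=418? ✗ → no.
J: start t=75 > t=345? ✗; start t=75 <= t=418? ✓ → no.
N: start t=141 > t=345? ✗; start t=141 <= t=418? ✓ → no.
P: start t=176 > t=345? ✗; start t=176 <= t=418? ✓ → no.
Result: B.

B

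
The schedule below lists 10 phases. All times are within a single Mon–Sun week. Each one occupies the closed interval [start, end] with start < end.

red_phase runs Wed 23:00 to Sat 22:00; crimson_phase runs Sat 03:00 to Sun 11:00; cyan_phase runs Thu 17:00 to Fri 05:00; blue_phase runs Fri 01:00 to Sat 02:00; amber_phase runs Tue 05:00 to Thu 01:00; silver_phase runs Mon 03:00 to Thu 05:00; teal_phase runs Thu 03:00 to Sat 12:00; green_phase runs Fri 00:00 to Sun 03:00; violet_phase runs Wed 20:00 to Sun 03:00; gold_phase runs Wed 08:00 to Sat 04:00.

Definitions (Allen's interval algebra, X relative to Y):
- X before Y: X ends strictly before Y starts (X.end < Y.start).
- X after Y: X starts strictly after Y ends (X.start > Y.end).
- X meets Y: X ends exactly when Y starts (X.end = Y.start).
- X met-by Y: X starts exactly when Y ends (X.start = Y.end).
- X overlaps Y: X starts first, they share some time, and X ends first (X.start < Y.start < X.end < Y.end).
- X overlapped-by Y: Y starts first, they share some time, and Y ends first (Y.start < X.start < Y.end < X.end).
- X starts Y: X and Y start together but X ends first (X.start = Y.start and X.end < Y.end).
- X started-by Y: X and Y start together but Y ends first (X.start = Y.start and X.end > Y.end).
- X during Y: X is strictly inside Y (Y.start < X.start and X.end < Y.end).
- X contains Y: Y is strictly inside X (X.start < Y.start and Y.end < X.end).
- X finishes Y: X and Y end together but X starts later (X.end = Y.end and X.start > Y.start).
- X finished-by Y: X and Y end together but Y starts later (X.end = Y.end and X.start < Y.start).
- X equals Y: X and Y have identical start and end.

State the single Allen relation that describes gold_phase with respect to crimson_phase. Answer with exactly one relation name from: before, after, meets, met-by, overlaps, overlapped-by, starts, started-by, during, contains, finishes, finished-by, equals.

gold_phase = [Wed 08:00, Sat 04:00]; crimson_phase = [Sat 03:00, Sun 11:00].
Compare endpoints: gold_phase.start < crimson_phase.start, gold_phase.start < crimson_phase.end, gold_phase.end > crimson_phase.start, gold_phase.end < crimson_phase.end.
That pattern is 'overlaps'.

overlaps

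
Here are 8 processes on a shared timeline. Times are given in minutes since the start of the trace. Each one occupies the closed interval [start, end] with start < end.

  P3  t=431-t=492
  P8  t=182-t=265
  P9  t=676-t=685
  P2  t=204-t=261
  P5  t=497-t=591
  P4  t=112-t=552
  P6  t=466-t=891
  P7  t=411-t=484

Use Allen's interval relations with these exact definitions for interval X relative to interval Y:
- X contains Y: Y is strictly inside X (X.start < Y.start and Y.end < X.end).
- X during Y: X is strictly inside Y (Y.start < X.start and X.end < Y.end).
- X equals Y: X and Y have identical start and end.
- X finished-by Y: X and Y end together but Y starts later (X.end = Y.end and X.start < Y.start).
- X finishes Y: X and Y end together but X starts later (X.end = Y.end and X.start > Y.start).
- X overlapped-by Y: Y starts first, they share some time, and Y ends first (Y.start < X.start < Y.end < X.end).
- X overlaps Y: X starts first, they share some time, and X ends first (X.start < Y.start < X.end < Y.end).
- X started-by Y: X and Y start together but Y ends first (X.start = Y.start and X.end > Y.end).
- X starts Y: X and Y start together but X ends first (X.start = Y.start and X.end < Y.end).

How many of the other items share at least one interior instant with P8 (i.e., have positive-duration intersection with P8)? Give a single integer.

Target P8 = [t=182, t=265].
P2 [t=204, t=261] → during → counts.
P3 [t=431, t=492] → after → no.
P4 [t=112, t=552] → contains → counts.
P5 [t=497, t=591] → after → no.
P6 [t=466, t=891] → after → no.
P7 [t=411, t=484] → after → no.
P9 [t=676, t=685] → after → no.
Total: 2.

2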